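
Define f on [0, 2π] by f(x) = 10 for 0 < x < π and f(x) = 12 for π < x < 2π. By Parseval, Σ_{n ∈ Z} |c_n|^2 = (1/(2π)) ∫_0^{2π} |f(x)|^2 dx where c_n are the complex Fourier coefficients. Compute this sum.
Σ |c_n|^2 = 122

Parseval equates the L^2 energy of f (normalised by 1/(2π)) with the ℓ^2 sum of its Fourier coefficients: (1/(2π)) ∫_0^{2π} |f|^2 = Σ |c_n|^2.
Compute the left side: (1/(2π)) [∫_0^π 10^2 dx + ∫_π^{2π} 12^2 dx] = (1/(2π)) · (100π + 144π) = (100 + 144)/2 = 122.
So Σ_{n ∈ Z} |c_n|^2 = 122.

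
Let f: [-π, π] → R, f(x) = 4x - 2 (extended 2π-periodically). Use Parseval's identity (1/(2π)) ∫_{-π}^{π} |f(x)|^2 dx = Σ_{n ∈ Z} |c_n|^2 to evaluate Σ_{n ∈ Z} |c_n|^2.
Σ |c_n|^2 = 16π^2/3 + 4

Expand and integrate term by term over [-π, π]:
  ∫ (4x)^2 dx = 16·(2π^3/3); ∫ 2·4·(-2)·x dx = 0 (odd integrand); ∫ (-2)^2 dx = 4·2π.
So (1/(2π)) ∫_{-π}^{π} (4x - 2)^2 dx = 16π^2/3 + 4 = 16π^2/3 + 4.
Parseval ⇒ Σ |c_n|^2 = 16π^2/3 + 4.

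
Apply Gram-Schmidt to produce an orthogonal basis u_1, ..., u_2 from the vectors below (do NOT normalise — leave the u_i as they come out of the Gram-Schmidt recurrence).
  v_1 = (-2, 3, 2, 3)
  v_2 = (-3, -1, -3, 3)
Orthogonal basis:
  u_1 = (-2, 3, 2, 3)
  u_2 = (-33/13, -22/13, -45/13, 30/13)

Apply the Gram-Schmidt recurrence
  u_1 = v_1
  u_i = v_i − Σ_{j<i} ((v_i · u_j) / (u_j · u_j)) · u_j.

Step by step this gives:
  u_1 = (-2, 3, 2, 3)
  u_2 = (-33/13, -22/13, -45/13, 30/13)

Orthogonality check:
  u_2 · u_1 = 0 (should be 0)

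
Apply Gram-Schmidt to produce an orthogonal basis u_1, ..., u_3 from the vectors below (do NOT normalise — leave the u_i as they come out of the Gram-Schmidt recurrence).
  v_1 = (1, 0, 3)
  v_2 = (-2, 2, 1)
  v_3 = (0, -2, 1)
Orthogonal basis:
  u_1 = (1, 0, 3)
  u_2 = (-21/10, 2, 7/10)
  u_3 = (-96/89, -112/89, 32/89)

Apply the Gram-Schmidt recurrence
  u_1 = v_1
  u_i = v_i − Σ_{j<i} ((v_i · u_j) / (u_j · u_j)) · u_j.

Step by step this gives:
  u_1 = (1, 0, 3)
  u_2 = (-21/10, 2, 7/10)
  u_3 = (-96/89, -112/89, 32/89)

Orthogonality check:
  u_2 · u_1 = 0 (should be 0)
  u_3 · u_1 = 0 (should be 0)
  u_3 · u_2 = 0 (should be 0)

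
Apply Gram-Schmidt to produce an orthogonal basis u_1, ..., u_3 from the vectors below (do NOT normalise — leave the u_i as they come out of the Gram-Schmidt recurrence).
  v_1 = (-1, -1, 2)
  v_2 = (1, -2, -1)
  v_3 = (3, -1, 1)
Orthogonal basis:
  u_1 = (-1, -1, 2)
  u_2 = (5/6, -13/6, -2/3)
  u_3 = (17/7, 17/35, 51/35)

Apply the Gram-Schmidt recurrence
  u_1 = v_1
  u_i = v_i − Σ_{j<i} ((v_i · u_j) / (u_j · u_j)) · u_j.

Step by step this gives:
  u_1 = (-1, -1, 2)
  u_2 = (5/6, -13/6, -2/3)
  u_3 = (17/7, 17/35, 51/35)

Orthogonality check:
  u_2 · u_1 = 0 (should be 0)
  u_3 · u_1 = 0 (should be 0)
  u_3 · u_2 = 0 (should be 0)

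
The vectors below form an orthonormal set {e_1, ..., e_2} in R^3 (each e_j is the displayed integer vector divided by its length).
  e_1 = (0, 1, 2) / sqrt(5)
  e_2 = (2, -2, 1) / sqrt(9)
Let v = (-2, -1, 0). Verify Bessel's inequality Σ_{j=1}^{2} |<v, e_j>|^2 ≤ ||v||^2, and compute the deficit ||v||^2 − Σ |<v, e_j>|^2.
Σ |<v, e_j>|^2 = 29/45; ||v||^2 = 5; deficit = 196/45

Write each e_j = u_j / sqrt(<u_j, u_j>) where u_j is the displayed integer vector. Then <v, e_j> = <v, u_j> / sqrt(<u_j, u_j>), so |<v, e_j>|^2 = <v, u_j>^2 / <u_j, u_j>.
Coefficients: <v, e_1> = -1/sqrt(5), <v, e_2> = -2/sqrt(9).
Square and sum: Σ |<v, e_j>|^2 = 29/45.
Compute ||v||^2 = v·v = 5.
Deficit = 5 − 29/45 = 196/45 ≥ 0, confirming Bessel's inequality. (The deficit equals ||v − Σ <v,e_j> e_j||^2, the squared distance from v to span{e_j}.)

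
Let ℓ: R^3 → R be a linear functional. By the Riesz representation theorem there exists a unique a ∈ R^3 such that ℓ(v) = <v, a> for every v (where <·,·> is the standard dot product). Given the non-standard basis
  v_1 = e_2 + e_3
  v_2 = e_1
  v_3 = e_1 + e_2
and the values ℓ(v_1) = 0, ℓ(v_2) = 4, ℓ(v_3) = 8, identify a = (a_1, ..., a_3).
a = (4, 4, -4)

Write a = (a_1, ..., a_3) in the standard basis. For each basis vector v_i, ℓ(v_i) = <v_i, a> is a linear equation in the a_j's. Collect the n equations into a matrix system V a = ℓ, where row i of V is v_i (expressed in the standard basis). Since V is invertible (lower-triangular with 1s on the diagonal, up to permutation), solve by back-substitution:
  V =
[[0, 1, 1],
 [1, 0, 0],
 [1, 1, 0]]
  V a = (0, 4, 8)
Solving gives a = (4, 4, -4).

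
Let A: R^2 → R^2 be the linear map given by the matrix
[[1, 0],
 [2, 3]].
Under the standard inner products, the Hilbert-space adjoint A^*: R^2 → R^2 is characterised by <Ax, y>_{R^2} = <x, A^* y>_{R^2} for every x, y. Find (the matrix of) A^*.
A^* = A^T =
[[1, 2],
 [0, 3]]

For real matrices with standard dot products, the defining identity <Ax, y> = <x, A^* y> gives (Ax)^T y = x^T (A^*) y, i.e. x^T A^T y = x^T (A^*) y. Since this holds for all x, y, we must have A^* = A^T. Therefore
A^* =
[[1, 2],
 [0, 3]].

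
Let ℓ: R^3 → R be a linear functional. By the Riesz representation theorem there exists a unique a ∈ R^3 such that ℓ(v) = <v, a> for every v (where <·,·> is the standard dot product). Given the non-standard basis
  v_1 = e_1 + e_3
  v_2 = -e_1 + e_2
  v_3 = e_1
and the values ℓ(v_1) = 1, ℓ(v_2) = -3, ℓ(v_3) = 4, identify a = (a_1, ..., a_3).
a = (4, 1, -3)

Write a = (a_1, ..., a_3) in the standard basis. For each basis vector v_i, ℓ(v_i) = <v_i, a> is a linear equation in the a_j's. Collect the n equations into a matrix system V a = ℓ, where row i of V is v_i (expressed in the standard basis). Since V is invertible (lower-triangular with 1s on the diagonal, up to permutation), solve by back-substitution:
  V =
[[1, 0, 1],
 [-1, 1, 0],
 [1, 0, 0]]
  V a = (1, -3, 4)
Solving gives a = (4, 1, -3).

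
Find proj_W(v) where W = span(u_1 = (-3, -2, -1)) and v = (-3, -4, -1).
proj_W(v) = (-27/7, -18/7, -9/7)

Set up U = [u_1 | ... | u_1] ∈ R^(3×1). The projector onto W = col(U) is P = U (U^T U)^(-1) U^T.
Compute U^T U =
  [14],
and U^T v = (18).
Solve U^T U · c = U^T v for the coefficients: c = (9/7). The projection is proj_W(v) = U c.
Check: (v - proj_W(v)) · u_1 = 0  (should be 0).
Result: proj_W(v) = (-27/7, -18/7, -9/7).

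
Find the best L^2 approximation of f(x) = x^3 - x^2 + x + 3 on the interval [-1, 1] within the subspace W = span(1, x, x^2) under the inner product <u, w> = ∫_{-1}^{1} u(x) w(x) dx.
g(x) = -x^2 + 8*x/5 + 3

The best approximation g ∈ W is the orthogonal projection of f onto W. Writing g = a_0 + a_1 x + a_2 x^2, the coefficients solve the normal equations G · a = b where
  G_{ij} = <φ_i, φ_j> and b_i = <f, φ_i>, with φ_0 = 1, φ_1 = x, φ_2 = x^2.
G =
  [2, 0, 2/3]
  [0, 2/3, 0]
  [2/3, 0, 2/5],
b = (16/3, 16/15, 8/5).
Solving gives a_0 = 3, a_1 = 8/5, a_2 = -1, so
  g(x) = -x^2 + 8*x/5 + 3.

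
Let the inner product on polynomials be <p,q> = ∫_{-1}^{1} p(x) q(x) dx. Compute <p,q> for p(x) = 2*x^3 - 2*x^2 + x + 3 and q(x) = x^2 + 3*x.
<p,q> = 28/5

Expand the product: p(x)·q(x) = 2*x^5 + 4*x^4 - 5*x^3 + 6*x^2 + 9*x.
∫_{-1}^{1} of each monomial x^k gives [2/(k+1) if k even, 0 if k odd]. Integrating term-by-term (or equivalently evaluating the antiderivative F(x) = x^6/3 + 4*x^5/5 - 5*x^4/4 + 2*x^3 + 9*x^2/2 at the endpoints):
  F(1) − F(−1) = 383/60 − (47/60) = 28/5.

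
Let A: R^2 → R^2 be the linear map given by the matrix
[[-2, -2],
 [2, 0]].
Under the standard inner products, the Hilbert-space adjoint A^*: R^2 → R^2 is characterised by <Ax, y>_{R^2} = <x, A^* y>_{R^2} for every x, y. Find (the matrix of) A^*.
A^* = A^T =
[[-2, 2],
 [-2, 0]]

For real matrices with standard dot products, the defining identity <Ax, y> = <x, A^* y> gives (Ax)^T y = x^T (A^*) y, i.e. x^T A^T y = x^T (A^*) y. Since this holds for all x, y, we must have A^* = A^T. Therefore
A^* =
[[-2, 2],
 [-2, 0]].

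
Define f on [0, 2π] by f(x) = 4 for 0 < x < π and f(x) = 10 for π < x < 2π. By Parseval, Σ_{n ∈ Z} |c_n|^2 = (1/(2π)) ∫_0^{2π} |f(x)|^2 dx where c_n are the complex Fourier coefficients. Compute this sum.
Σ |c_n|^2 = 58

Parseval equates the L^2 energy of f (normalised by 1/(2π)) with the ℓ^2 sum of its Fourier coefficients: (1/(2π)) ∫_0^{2π} |f|^2 = Σ |c_n|^2.
Compute the left side: (1/(2π)) [∫_0^π 4^2 dx + ∫_π^{2π} 10^2 dx] = (1/(2π)) · (16π + 100π) = (16 + 100)/2 = 58.
So Σ_{n ∈ Z} |c_n|^2 = 58.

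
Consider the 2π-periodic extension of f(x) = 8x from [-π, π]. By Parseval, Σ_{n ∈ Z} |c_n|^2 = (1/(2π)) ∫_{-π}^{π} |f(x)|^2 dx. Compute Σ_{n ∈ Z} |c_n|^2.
Σ |c_n|^2 = 64π^2/3

Expand and integrate term by term over [-π, π]:
  ∫ (8x)^2 dx = 64·(2π^3/3); ∫ 2·8·(0)·x dx = 0 (odd integrand); ∫ 0^2 dx = 0·2π.
So (1/(2π)) ∫_{-π}^{π} (8x)^2 dx = 64π^2/3 + 0 = 64π^2/3.
Parseval ⇒ Σ |c_n|^2 = 64π^2/3.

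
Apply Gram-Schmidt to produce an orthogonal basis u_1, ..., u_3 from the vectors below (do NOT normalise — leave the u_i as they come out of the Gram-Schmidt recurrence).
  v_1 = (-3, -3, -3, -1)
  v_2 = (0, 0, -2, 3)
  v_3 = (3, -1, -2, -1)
Orthogonal basis:
  u_1 = (-3, -3, -3, -1)
  u_2 = (9/28, 9/28, -47/28, 87/28)
  u_3 = (219/71, -65/71, -126/71, -84/71)

Apply the Gram-Schmidt recurrence
  u_1 = v_1
  u_i = v_i − Σ_{j<i} ((v_i · u_j) / (u_j · u_j)) · u_j.

Step by step this gives:
  u_1 = (-3, -3, -3, -1)
  u_2 = (9/28, 9/28, -47/28, 87/28)
  u_3 = (219/71, -65/71, -126/71, -84/71)

Orthogonality check:
  u_2 · u_1 = 0 (should be 0)
  u_3 · u_1 = 0 (should be 0)
  u_3 · u_2 = 0 (should be 0)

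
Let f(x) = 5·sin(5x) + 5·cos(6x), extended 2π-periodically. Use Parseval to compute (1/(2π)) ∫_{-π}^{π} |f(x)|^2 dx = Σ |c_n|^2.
Σ |c_n|^2 = 25

Expand |f|^2 and use orthogonality of {sin(nx), cos(mx)} on [-π, π]:
  ∫_{-π}^{π} sin(nx)^2 dx = π, ∫ cos(mx)^2 dx = π, and cross terms integrate to 0.
So ∫_{-π}^{π} f(x)^2 dx = 5^2 · π + 5^2 · π = (25 + 25)π.
Divide by 2π: (25 + 25)/2 = 25.
By Parseval, this equals Σ |c_n|^2.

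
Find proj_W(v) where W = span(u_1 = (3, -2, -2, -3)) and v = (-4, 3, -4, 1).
proj_W(v) = (-3/2, 1, 1, 3/2)

Set up U = [u_1 | ... | u_1] ∈ R^(4×1). The projector onto W = col(U) is P = U (U^T U)^(-1) U^T.
Compute U^T U =
  [26],
and U^T v = (-13).
Solve U^T U · c = U^T v for the coefficients: c = (-1/2). The projection is proj_W(v) = U c.
Check: (v - proj_W(v)) · u_1 = 0  (should be 0).
Result: proj_W(v) = (-3/2, 1, 1, 3/2).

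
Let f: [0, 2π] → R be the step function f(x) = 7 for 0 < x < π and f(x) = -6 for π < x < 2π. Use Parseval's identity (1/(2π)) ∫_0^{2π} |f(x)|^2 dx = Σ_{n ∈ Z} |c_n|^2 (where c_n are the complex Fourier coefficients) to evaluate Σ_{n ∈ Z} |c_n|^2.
Σ |c_n|^2 = 85/2

Parseval equates the L^2 energy of f (normalised by 1/(2π)) with the ℓ^2 sum of its Fourier coefficients: (1/(2π)) ∫_0^{2π} |f|^2 = Σ |c_n|^2.
Compute the left side: (1/(2π)) [∫_0^π 7^2 dx + ∫_π^{2π} (-6)^2 dx] = (1/(2π)) · (49π + 36π) = (49 + 36)/2 = 85/2.
So Σ_{n ∈ Z} |c_n|^2 = 85/2.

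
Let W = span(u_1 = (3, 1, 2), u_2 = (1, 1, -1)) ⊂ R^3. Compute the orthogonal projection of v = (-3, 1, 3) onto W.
proj_W(v) = (-27/19, -31/19, 37/19)

Set up U = [u_1 | ... | u_2] ∈ R^(3×2). The projector onto W = col(U) is P = U (U^T U)^(-1) U^T.
Compute U^T U =
  [14, 2]
  [2, 3],
and U^T v = (-2, -5).
Solve U^T U · c = U^T v for the coefficients: c = (2/19, -33/19). The projection is proj_W(v) = U c.
Check: (v - proj_W(v)) · u_1 = 0  (should be 0).
Check: (v - proj_W(v)) · u_2 = 0  (should be 0).
Result: proj_W(v) = (-27/19, -31/19, 37/19).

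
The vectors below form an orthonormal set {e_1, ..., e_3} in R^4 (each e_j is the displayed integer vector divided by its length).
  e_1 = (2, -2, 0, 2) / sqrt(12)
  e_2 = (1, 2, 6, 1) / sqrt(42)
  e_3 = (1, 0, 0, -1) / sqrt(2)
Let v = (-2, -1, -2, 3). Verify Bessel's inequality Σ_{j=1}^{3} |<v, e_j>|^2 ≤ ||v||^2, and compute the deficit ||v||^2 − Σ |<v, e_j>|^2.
Σ |<v, e_j>|^2 = 125/7; ||v||^2 = 18; deficit = 1/7

Write each e_j = u_j / sqrt(<u_j, u_j>) where u_j is the displayed integer vector. Then <v, e_j> = <v, u_j> / sqrt(<u_j, u_j>), so |<v, e_j>|^2 = <v, u_j>^2 / <u_j, u_j>.
Coefficients: <v, e_1> = 4/sqrt(12), <v, e_2> = -13/sqrt(42), <v, e_3> = -5/sqrt(2).
Square and sum: Σ |<v, e_j>|^2 = 125/7.
Compute ||v||^2 = v·v = 18.
Deficit = 18 − 125/7 = 1/7 ≥ 0, confirming Bessel's inequality. (The deficit equals ||v − Σ <v,e_j> e_j||^2, the squared distance from v to span{e_j}.)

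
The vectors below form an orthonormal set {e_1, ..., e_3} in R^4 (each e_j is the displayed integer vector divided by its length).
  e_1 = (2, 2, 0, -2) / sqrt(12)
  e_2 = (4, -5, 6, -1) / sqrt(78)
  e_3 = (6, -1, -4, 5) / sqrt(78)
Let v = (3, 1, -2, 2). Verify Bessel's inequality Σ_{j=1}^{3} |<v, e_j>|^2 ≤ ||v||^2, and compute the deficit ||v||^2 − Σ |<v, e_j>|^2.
Σ |<v, e_j>|^2 = 53/3; ||v||^2 = 18; deficit = 1/3

Write each e_j = u_j / sqrt(<u_j, u_j>) where u_j is the displayed integer vector. Then <v, e_j> = <v, u_j> / sqrt(<u_j, u_j>), so |<v, e_j>|^2 = <v, u_j>^2 / <u_j, u_j>.
Coefficients: <v, e_1> = 4/sqrt(12), <v, e_2> = -7/sqrt(78), <v, e_3> = 35/sqrt(78).
Square and sum: Σ |<v, e_j>|^2 = 53/3.
Compute ||v||^2 = v·v = 18.
Deficit = 18 − 53/3 = 1/3 ≥ 0, confirming Bessel's inequality. (The deficit equals ||v − Σ <v,e_j> e_j||^2, the squared distance from v to span{e_j}.)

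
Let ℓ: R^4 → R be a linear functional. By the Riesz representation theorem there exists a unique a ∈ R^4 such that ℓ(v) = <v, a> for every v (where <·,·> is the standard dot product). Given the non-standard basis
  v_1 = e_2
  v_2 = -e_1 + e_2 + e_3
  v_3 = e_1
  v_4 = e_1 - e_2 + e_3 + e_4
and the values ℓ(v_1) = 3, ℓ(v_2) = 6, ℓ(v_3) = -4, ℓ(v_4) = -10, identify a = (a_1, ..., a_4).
a = (-4, 3, -1, -2)

Write a = (a_1, ..., a_4) in the standard basis. For each basis vector v_i, ℓ(v_i) = <v_i, a> is a linear equation in the a_j's. Collect the n equations into a matrix system V a = ℓ, where row i of V is v_i (expressed in the standard basis). Since V is invertible (lower-triangular with 1s on the diagonal, up to permutation), solve by back-substitution:
  V =
[[0, 1, 0, 0],
 [-1, 1, 1, 0],
 [1, 0, 0, 0],
 [1, -1, 1, 1]]
  V a = (3, 6, -4, -10)
Solving gives a = (-4, 3, -1, -2).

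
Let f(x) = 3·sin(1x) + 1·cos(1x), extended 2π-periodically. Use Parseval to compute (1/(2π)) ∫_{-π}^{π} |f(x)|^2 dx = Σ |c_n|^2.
Σ |c_n|^2 = 5

Expand |f|^2 and use orthogonality of {sin(nx), cos(mx)} on [-π, π]:
  ∫_{-π}^{π} sin(nx)^2 dx = π, ∫ cos(mx)^2 dx = π, and cross terms integrate to 0.
So ∫_{-π}^{π} f(x)^2 dx = 3^2 · π + 1^2 · π = (9 + 1)π.
Divide by 2π: (9 + 1)/2 = 5.
By Parseval, this equals Σ |c_n|^2.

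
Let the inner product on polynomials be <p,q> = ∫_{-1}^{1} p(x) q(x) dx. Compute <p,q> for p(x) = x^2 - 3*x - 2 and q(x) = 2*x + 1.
<p,q> = -22/3

Expand the product: p(x)·q(x) = 2*x^3 - 5*x^2 - 7*x - 2.
∫_{-1}^{1} of each monomial x^k gives [2/(k+1) if k even, 0 if k odd]. Integrating term-by-term (or equivalently evaluating the antiderivative F(x) = x^4/2 - 5*x^3/3 - 7*x^2/2 - 2*x at the endpoints):
  F(1) − F(−1) = -20/3 − (2/3) = -22/3.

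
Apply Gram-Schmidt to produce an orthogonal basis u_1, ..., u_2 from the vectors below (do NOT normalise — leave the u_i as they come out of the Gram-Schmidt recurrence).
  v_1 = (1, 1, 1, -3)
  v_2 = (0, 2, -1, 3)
Orthogonal basis:
  u_1 = (1, 1, 1, -3)
  u_2 = (2/3, 8/3, -1/3, 1)

Apply the Gram-Schmidt recurrence
  u_1 = v_1
  u_i = v_i − Σ_{j<i} ((v_i · u_j) / (u_j · u_j)) · u_j.

Step by step this gives:
  u_1 = (1, 1, 1, -3)
  u_2 = (2/3, 8/3, -1/3, 1)

Orthogonality check:
  u_2 · u_1 = 0 (should be 0)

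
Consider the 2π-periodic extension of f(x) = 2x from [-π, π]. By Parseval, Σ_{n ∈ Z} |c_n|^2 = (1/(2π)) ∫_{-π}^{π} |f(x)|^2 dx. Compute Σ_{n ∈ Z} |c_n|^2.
Σ |c_n|^2 = 4π^2/3

Expand and integrate term by term over [-π, π]:
  ∫ (2x)^2 dx = 4·(2π^3/3); ∫ 2·2·(0)·x dx = 0 (odd integrand); ∫ 0^2 dx = 0·2π.
So (1/(2π)) ∫_{-π}^{π} (2x)^2 dx = 4π^2/3 + 0 = 4π^2/3.
Parseval ⇒ Σ |c_n|^2 = 4π^2/3.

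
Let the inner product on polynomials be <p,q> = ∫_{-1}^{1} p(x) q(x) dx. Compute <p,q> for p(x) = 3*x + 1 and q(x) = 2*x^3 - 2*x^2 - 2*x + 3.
<p,q> = 46/15

Expand the product: p(x)·q(x) = 6*x^4 - 4*x^3 - 8*x^2 + 7*x + 3.
∫_{-1}^{1} of each monomial x^k gives [2/(k+1) if k even, 0 if k odd]. Integrating term-by-term (or equivalently evaluating the antiderivative F(x) = 6*x^5/5 - x^4 - 8*x^3/3 + 7*x^2/2 + 3*x at the endpoints):
  F(1) − F(−1) = 121/30 − (29/30) = 46/15.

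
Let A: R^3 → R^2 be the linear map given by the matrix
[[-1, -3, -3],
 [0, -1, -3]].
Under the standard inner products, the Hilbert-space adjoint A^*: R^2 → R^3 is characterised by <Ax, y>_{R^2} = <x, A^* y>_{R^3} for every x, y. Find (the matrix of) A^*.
A^* = A^T =
[[-1, 0],
 [-3, -1],
 [-3, -3]]

For real matrices with standard dot products, the defining identity <Ax, y> = <x, A^* y> gives (Ax)^T y = x^T (A^*) y, i.e. x^T A^T y = x^T (A^*) y. Since this holds for all x, y, we must have A^* = A^T. Therefore
A^* =
[[-1, 0],
 [-3, -1],
 [-3, -3]].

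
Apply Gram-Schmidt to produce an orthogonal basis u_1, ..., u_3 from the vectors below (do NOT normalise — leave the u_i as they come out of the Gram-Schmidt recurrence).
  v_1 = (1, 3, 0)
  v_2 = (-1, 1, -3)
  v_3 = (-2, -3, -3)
Orthogonal basis:
  u_1 = (1, 3, 0)
  u_2 = (-6/5, 2/5, -3)
  u_3 = (27/106, -9/106, -6/53)

Apply the Gram-Schmidt recurrence
  u_1 = v_1
  u_i = v_i − Σ_{j<i} ((v_i · u_j) / (u_j · u_j)) · u_j.

Step by step this gives:
  u_1 = (1, 3, 0)
  u_2 = (-6/5, 2/5, -3)
  u_3 = (27/106, -9/106, -6/53)

Orthogonality check:
  u_2 · u_1 = 0 (should be 0)
  u_3 · u_1 = 0 (should be 0)
  u_3 · u_2 = 0 (should be 0)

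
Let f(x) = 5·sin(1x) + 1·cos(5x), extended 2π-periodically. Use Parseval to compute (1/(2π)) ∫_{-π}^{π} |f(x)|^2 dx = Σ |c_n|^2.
Σ |c_n|^2 = 13

Expand |f|^2 and use orthogonality of {sin(nx), cos(mx)} on [-π, π]:
  ∫_{-π}^{π} sin(nx)^2 dx = π, ∫ cos(mx)^2 dx = π, and cross terms integrate to 0.
So ∫_{-π}^{π} f(x)^2 dx = 5^2 · π + 1^2 · π = (25 + 1)π.
Divide by 2π: (25 + 1)/2 = 13.
By Parseval, this equals Σ |c_n|^2.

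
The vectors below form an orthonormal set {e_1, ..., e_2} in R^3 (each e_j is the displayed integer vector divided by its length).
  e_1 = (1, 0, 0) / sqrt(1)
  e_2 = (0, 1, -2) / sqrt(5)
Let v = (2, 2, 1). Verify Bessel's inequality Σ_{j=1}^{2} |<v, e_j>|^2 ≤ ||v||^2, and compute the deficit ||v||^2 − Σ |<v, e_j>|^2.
Σ |<v, e_j>|^2 = 4; ||v||^2 = 9; deficit = 5

Write each e_j = u_j / sqrt(<u_j, u_j>) where u_j is the displayed integer vector. Then <v, e_j> = <v, u_j> / sqrt(<u_j, u_j>), so |<v, e_j>|^2 = <v, u_j>^2 / <u_j, u_j>.
Coefficients: <v, e_1> = 2/sqrt(1), <v, e_2> = 0/sqrt(5).
Square and sum: Σ |<v, e_j>|^2 = 4.
Compute ||v||^2 = v·v = 9.
Deficit = 9 − 4 = 5 ≥ 0, confirming Bessel's inequality. (The deficit equals ||v − Σ <v,e_j> e_j||^2, the squared distance from v to span{e_j}.)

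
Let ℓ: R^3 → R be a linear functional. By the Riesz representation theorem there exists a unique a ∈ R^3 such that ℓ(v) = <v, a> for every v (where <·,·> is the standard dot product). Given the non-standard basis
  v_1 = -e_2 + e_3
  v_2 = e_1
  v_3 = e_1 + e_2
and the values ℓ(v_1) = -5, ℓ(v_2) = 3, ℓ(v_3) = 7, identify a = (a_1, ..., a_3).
a = (3, 4, -1)

Write a = (a_1, ..., a_3) in the standard basis. For each basis vector v_i, ℓ(v_i) = <v_i, a> is a linear equation in the a_j's. Collect the n equations into a matrix system V a = ℓ, where row i of V is v_i (expressed in the standard basis). Since V is invertible (lower-triangular with 1s on the diagonal, up to permutation), solve by back-substitution:
  V =
[[0, -1, 1],
 [1, 0, 0],
 [1, 1, 0]]
  V a = (-5, 3, 7)
Solving gives a = (3, 4, -1).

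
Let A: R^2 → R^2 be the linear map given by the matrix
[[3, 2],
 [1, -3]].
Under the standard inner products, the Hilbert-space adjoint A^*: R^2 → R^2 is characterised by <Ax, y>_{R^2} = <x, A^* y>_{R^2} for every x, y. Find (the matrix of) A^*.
A^* = A^T =
[[3, 1],
 [2, -3]]

For real matrices with standard dot products, the defining identity <Ax, y> = <x, A^* y> gives (Ax)^T y = x^T (A^*) y, i.e. x^T A^T y = x^T (A^*) y. Since this holds for all x, y, we must have A^* = A^T. Therefore
A^* =
[[3, 1],
 [2, -3]].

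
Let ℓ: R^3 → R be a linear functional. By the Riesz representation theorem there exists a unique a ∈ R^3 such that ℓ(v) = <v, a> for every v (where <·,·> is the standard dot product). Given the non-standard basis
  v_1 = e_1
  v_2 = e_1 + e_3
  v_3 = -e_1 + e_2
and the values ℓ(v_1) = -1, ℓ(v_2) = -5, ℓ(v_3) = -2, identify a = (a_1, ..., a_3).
a = (-1, -3, -4)

Write a = (a_1, ..., a_3) in the standard basis. For each basis vector v_i, ℓ(v_i) = <v_i, a> is a linear equation in the a_j's. Collect the n equations into a matrix system V a = ℓ, where row i of V is v_i (expressed in the standard basis). Since V is invertible (lower-triangular with 1s on the diagonal, up to permutation), solve by back-substitution:
  V =
[[1, 0, 0],
 [1, 0, 1],
 [-1, 1, 0]]
  V a = (-1, -5, -2)
Solving gives a = (-1, -3, -4).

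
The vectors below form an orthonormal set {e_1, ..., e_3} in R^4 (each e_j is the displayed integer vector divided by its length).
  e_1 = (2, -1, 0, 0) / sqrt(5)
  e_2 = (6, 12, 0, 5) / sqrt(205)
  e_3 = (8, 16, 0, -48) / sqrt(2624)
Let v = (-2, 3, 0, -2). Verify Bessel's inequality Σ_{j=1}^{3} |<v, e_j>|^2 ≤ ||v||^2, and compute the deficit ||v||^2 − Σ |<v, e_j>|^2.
Σ |<v, e_j>|^2 = 17; ||v||^2 = 17; deficit = 0

Write each e_j = u_j / sqrt(<u_j, u_j>) where u_j is the displayed integer vector. Then <v, e_j> = <v, u_j> / sqrt(<u_j, u_j>), so |<v, e_j>|^2 = <v, u_j>^2 / <u_j, u_j>.
Coefficients: <v, e_1> = -7/sqrt(5), <v, e_2> = 14/sqrt(205), <v, e_3> = 128/sqrt(2624).
Square and sum: Σ |<v, e_j>|^2 = 17.
Compute ||v||^2 = v·v = 17.
Deficit = 17 − 17 = 0 ≥ 0, confirming Bessel's inequality. (The deficit equals ||v − Σ <v,e_j> e_j||^2, the squared distance from v to span{e_j}.)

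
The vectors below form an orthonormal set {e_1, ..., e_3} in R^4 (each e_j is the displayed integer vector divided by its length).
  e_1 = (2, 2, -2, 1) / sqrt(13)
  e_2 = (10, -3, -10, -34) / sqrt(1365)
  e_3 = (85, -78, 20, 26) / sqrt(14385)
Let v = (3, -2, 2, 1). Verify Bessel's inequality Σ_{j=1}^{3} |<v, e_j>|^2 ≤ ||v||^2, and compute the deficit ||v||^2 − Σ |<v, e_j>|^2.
Σ |<v, e_j>|^2 = 2210/137; ||v||^2 = 18; deficit = 256/137

Write each e_j = u_j / sqrt(<u_j, u_j>) where u_j is the displayed integer vector. Then <v, e_j> = <v, u_j> / sqrt(<u_j, u_j>), so |<v, e_j>|^2 = <v, u_j>^2 / <u_j, u_j>.
Coefficients: <v, e_1> = -1/sqrt(13), <v, e_2> = -18/sqrt(1365), <v, e_3> = 477/sqrt(14385).
Square and sum: Σ |<v, e_j>|^2 = 2210/137.
Compute ||v||^2 = v·v = 18.
Deficit = 18 − 2210/137 = 256/137 ≥ 0, confirming Bessel's inequality. (The deficit equals ||v − Σ <v,e_j> e_j||^2, the squared distance from v to span{e_j}.)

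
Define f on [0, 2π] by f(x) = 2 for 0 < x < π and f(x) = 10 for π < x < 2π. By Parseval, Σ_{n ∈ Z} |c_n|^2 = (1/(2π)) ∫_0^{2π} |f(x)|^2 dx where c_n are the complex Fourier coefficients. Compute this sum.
Σ |c_n|^2 = 52

Parseval equates the L^2 energy of f (normalised by 1/(2π)) with the ℓ^2 sum of its Fourier coefficients: (1/(2π)) ∫_0^{2π} |f|^2 = Σ |c_n|^2.
Compute the left side: (1/(2π)) [∫_0^π 2^2 dx + ∫_π^{2π} 10^2 dx] = (1/(2π)) · (4π + 100π) = (4 + 100)/2 = 52.
So Σ_{n ∈ Z} |c_n|^2 = 52.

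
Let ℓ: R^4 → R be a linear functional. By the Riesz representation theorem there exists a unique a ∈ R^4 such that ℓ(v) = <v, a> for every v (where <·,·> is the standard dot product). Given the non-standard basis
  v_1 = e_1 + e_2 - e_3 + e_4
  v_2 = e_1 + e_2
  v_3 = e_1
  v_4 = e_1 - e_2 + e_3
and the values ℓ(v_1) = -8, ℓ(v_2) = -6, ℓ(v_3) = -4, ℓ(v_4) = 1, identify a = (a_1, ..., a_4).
a = (-4, -2, 3, 1)

Write a = (a_1, ..., a_4) in the standard basis. For each basis vector v_i, ℓ(v_i) = <v_i, a> is a linear equation in the a_j's. Collect the n equations into a matrix system V a = ℓ, where row i of V is v_i (expressed in the standard basis). Since V is invertible (lower-triangular with 1s on the diagonal, up to permutation), solve by back-substitution:
  V =
[[1, 1, -1, 1],
 [1, 1, 0, 0],
 [1, 0, 0, 0],
 [1, -1, 1, 0]]
  V a = (-8, -6, -4, 1)
Solving gives a = (-4, -2, 3, 1).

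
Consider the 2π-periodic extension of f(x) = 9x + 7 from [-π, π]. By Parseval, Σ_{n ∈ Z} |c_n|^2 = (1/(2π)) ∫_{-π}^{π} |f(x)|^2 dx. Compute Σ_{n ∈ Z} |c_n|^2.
Σ |c_n|^2 = 27π^2 + 49

Expand and integrate term by term over [-π, π]:
  ∫ (9x)^2 dx = 81·(2π^3/3); ∫ 2·9·(7)·x dx = 0 (odd integrand); ∫ 7^2 dx = 49·2π.
So (1/(2π)) ∫_{-π}^{π} (9x + 7)^2 dx = 81π^2/3 + 49 = 27π^2 + 49.
Parseval ⇒ Σ |c_n|^2 = 27π^2 + 49.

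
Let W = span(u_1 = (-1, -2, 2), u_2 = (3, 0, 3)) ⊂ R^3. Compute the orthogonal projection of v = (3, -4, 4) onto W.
proj_W(v) = (31/17, -38/17, 88/17)

Set up U = [u_1 | ... | u_2] ∈ R^(3×2). The projector onto W = col(U) is P = U (U^T U)^(-1) U^T.
Compute U^T U =
  [9, 3]
  [3, 18],
and U^T v = (13, 21).
Solve U^T U · c = U^T v for the coefficients: c = (19/17, 50/51). The projection is proj_W(v) = U c.
Check: (v - proj_W(v)) · u_1 = 0  (should be 0).
Check: (v - proj_W(v)) · u_2 = 0  (should be 0).
Result: proj_W(v) = (31/17, -38/17, 88/17).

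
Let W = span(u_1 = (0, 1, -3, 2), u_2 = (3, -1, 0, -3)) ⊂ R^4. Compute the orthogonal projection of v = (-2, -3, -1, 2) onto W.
proj_W(v) = (-42/31, 111/217, -39/217, 320/217)

Set up U = [u_1 | ... | u_2] ∈ R^(4×2). The projector onto W = col(U) is P = U (U^T U)^(-1) U^T.
Compute U^T U =
  [14, -7]
  [-7, 19],
and U^T v = (4, -9).
Solve U^T U · c = U^T v for the coefficients: c = (13/217, -14/31). The projection is proj_W(v) = U c.
Check: (v - proj_W(v)) · u_1 = 0  (should be 0).
Check: (v - proj_W(v)) · u_2 = 0  (should be 0).
Result: proj_W(v) = (-42/31, 111/217, -39/217, 320/217).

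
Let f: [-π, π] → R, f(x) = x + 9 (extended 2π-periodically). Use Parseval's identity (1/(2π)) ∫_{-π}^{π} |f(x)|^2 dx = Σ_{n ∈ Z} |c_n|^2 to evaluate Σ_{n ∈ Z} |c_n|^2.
Σ |c_n|^2 = π^2/3 + 81

Expand and integrate term by term over [-π, π]:
  ∫ (x)^2 dx = 1·(2π^3/3); ∫ 2·1·(9)·x dx = 0 (odd integrand); ∫ 9^2 dx = 81·2π.
So (1/(2π)) ∫_{-π}^{π} (x + 9)^2 dx = 1π^2/3 + 81 = π^2/3 + 81.
Parseval ⇒ Σ |c_n|^2 = π^2/3 + 81.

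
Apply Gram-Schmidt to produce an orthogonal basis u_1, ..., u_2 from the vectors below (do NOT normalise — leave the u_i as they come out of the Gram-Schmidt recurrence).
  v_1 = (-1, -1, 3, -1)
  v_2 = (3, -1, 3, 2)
Orthogonal basis:
  u_1 = (-1, -1, 3, -1)
  u_2 = (41/12, -7/12, 7/4, 29/12)

Apply the Gram-Schmidt recurrence
  u_1 = v_1
  u_i = v_i − Σ_{j<i} ((v_i · u_j) / (u_j · u_j)) · u_j.

Step by step this gives:
  u_1 = (-1, -1, 3, -1)
  u_2 = (41/12, -7/12, 7/4, 29/12)

Orthogonality check:
  u_2 · u_1 = 0 (should be 0)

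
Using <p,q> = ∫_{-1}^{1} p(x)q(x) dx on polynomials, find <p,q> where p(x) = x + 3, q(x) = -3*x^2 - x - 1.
<p,q> = -38/3

Expand the product: p(x)·q(x) = -3*x^3 - 10*x^2 - 4*x - 3.
∫_{-1}^{1} of each monomial x^k gives [2/(k+1) if k even, 0 if k odd]. Integrating term-by-term (or equivalently evaluating the antiderivative F(x) = -3*x^4/4 - 10*x^3/3 - 2*x^2 - 3*x at the endpoints):
  F(1) − F(−1) = -109/12 − (43/12) = -38/3.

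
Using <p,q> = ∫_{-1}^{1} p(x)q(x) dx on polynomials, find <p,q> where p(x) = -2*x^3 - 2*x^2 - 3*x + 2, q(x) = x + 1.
<p,q> = -2/15

Expand the product: p(x)·q(x) = -2*x^4 - 4*x^3 - 5*x^2 - x + 2.
∫_{-1}^{1} of each monomial x^k gives [2/(k+1) if k even, 0 if k odd]. Integrating term-by-term (or equivalently evaluating the antiderivative F(x) = -2*x^5/5 - x^4 - 5*x^3/3 - x^2/2 + 2*x at the endpoints):
  F(1) − F(−1) = -47/30 − (-43/30) = -2/15.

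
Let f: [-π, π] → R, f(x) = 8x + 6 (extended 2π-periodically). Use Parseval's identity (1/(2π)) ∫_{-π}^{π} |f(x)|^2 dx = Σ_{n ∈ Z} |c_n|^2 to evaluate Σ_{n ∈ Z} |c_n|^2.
Σ |c_n|^2 = 64π^2/3 + 36

Expand and integrate term by term over [-π, π]:
  ∫ (8x)^2 dx = 64·(2π^3/3); ∫ 2·8·(6)·x dx = 0 (odd integrand); ∫ 6^2 dx = 36·2π.
So (1/(2π)) ∫_{-π}^{π} (8x + 6)^2 dx = 64π^2/3 + 36 = 64π^2/3 + 36.
Parseval ⇒ Σ |c_n|^2 = 64π^2/3 + 36.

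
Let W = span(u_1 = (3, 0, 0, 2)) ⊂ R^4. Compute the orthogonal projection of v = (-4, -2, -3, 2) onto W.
proj_W(v) = (-24/13, 0, 0, -16/13)

Set up U = [u_1 | ... | u_1] ∈ R^(4×1). The projector onto W = col(U) is P = U (U^T U)^(-1) U^T.
Compute U^T U =
  [13],
and U^T v = (-8).
Solve U^T U · c = U^T v for the coefficients: c = (-8/13). The projection is proj_W(v) = U c.
Check: (v - proj_W(v)) · u_1 = 0  (should be 0).
Result: proj_W(v) = (-24/13, 0, 0, -16/13).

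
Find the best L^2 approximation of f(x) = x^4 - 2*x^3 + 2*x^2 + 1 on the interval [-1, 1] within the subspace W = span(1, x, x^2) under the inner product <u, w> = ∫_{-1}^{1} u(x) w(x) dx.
g(x) = 20*x^2/7 - 6*x/5 + 32/35

The best approximation g ∈ W is the orthogonal projection of f onto W. Writing g = a_0 + a_1 x + a_2 x^2, the coefficients solve the normal equations G · a = b where
  G_{ij} = <φ_i, φ_j> and b_i = <f, φ_i>, with φ_0 = 1, φ_1 = x, φ_2 = x^2.
G =
  [2, 0, 2/3]
  [0, 2/3, 0]
  [2/3, 0, 2/5],
b = (56/15, -4/5, 184/105).
Solving gives a_0 = 32/35, a_1 = -6/5, a_2 = 20/7, so
  g(x) = 20*x^2/7 - 6*x/5 + 32/35.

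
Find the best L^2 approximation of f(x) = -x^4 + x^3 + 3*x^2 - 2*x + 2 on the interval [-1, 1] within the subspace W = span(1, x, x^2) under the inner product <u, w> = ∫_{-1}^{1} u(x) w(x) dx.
g(x) = 15*x^2/7 - 7*x/5 + 73/35

The best approximation g ∈ W is the orthogonal projection of f onto W. Writing g = a_0 + a_1 x + a_2 x^2, the coefficients solve the normal equations G · a = b where
  G_{ij} = <φ_i, φ_j> and b_i = <f, φ_i>, with φ_0 = 1, φ_1 = x, φ_2 = x^2.
G =
  [2, 0, 2/3]
  [0, 2/3, 0]
  [2/3, 0, 2/5],
b = (28/5, -14/15, 236/105).
Solving gives a_0 = 73/35, a_1 = -7/5, a_2 = 15/7, so
  g(x) = 15*x^2/7 - 7*x/5 + 73/35.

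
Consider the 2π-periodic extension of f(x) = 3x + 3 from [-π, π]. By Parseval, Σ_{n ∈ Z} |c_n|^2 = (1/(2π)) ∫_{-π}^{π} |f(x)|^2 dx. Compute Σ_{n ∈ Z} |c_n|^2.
Σ |c_n|^2 = 3π^2 + 9

Expand and integrate term by term over [-π, π]:
  ∫ (3x)^2 dx = 9·(2π^3/3); ∫ 2·3·(3)·x dx = 0 (odd integrand); ∫ 3^2 dx = 9·2π.
So (1/(2π)) ∫_{-π}^{π} (3x + 3)^2 dx = 9π^2/3 + 9 = 3π^2 + 9.
Parseval ⇒ Σ |c_n|^2 = 3π^2 + 9.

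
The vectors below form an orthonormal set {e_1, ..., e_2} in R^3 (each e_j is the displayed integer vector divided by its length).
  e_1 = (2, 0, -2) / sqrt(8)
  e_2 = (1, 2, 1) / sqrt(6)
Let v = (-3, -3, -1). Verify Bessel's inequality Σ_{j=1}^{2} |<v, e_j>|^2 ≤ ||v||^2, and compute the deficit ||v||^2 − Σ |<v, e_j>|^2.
Σ |<v, e_j>|^2 = 56/3; ||v||^2 = 19; deficit = 1/3

Write each e_j = u_j / sqrt(<u_j, u_j>) where u_j is the displayed integer vector. Then <v, e_j> = <v, u_j> / sqrt(<u_j, u_j>), so |<v, e_j>|^2 = <v, u_j>^2 / <u_j, u_j>.
Coefficients: <v, e_1> = -4/sqrt(8), <v, e_2> = -10/sqrt(6).
Square and sum: Σ |<v, e_j>|^2 = 56/3.
Compute ||v||^2 = v·v = 19.
Deficit = 19 − 56/3 = 1/3 ≥ 0, confirming Bessel's inequality. (The deficit equals ||v − Σ <v,e_j> e_j||^2, the squared distance from v to span{e_j}.)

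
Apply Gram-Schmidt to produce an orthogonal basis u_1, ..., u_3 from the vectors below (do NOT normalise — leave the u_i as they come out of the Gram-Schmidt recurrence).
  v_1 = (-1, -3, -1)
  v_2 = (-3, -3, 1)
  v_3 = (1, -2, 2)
Orthogonal basis:
  u_1 = (-1, -3, -1)
  u_2 = (-2, 0, 2)
  u_3 = (39/22, -13/11, 39/22)

Apply the Gram-Schmidt recurrence
  u_1 = v_1
  u_i = v_i − Σ_{j<i} ((v_i · u_j) / (u_j · u_j)) · u_j.

Step by step this gives:
  u_1 = (-1, -3, -1)
  u_2 = (-2, 0, 2)
  u_3 = (39/22, -13/11, 39/22)

Orthogonality check:
  u_2 · u_1 = 0 (should be 0)
  u_3 · u_1 = 0 (should be 0)
  u_3 · u_2 = 0 (should be 0)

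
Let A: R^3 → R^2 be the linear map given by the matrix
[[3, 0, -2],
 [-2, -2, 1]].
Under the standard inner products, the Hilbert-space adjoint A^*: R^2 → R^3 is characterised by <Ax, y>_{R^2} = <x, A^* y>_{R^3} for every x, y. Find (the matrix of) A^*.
A^* = A^T =
[[3, -2],
 [0, -2],
 [-2, 1]]

For real matrices with standard dot products, the defining identity <Ax, y> = <x, A^* y> gives (Ax)^T y = x^T (A^*) y, i.e. x^T A^T y = x^T (A^*) y. Since this holds for all x, y, we must have A^* = A^T. Therefore
A^* =
[[3, -2],
 [0, -2],
 [-2, 1]].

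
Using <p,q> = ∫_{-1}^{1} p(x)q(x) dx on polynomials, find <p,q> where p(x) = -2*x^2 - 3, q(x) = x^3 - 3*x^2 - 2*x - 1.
<p,q> = 236/15

Expand the product: p(x)·q(x) = -2*x^5 + 6*x^4 + x^3 + 11*x^2 + 6*x + 3.
∫_{-1}^{1} of each monomial x^k gives [2/(k+1) if k even, 0 if k odd]. Integrating term-by-term (or equivalently evaluating the antiderivative F(x) = -x^6/3 + 6*x^5/5 + x^4/4 + 11*x^3/3 + 3*x^2 + 3*x at the endpoints):
  F(1) − F(−1) = 647/60 − (-99/20) = 236/15.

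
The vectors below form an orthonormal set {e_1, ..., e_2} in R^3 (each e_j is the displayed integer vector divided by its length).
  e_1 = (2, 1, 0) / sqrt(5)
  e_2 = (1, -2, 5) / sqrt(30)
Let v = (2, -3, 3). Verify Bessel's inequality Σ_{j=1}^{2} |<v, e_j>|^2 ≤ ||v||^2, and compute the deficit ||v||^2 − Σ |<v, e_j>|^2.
Σ |<v, e_j>|^2 = 107/6; ||v||^2 = 22; deficit = 25/6

Write each e_j = u_j / sqrt(<u_j, u_j>) where u_j is the displayed integer vector. Then <v, e_j> = <v, u_j> / sqrt(<u_j, u_j>), so |<v, e_j>|^2 = <v, u_j>^2 / <u_j, u_j>.
Coefficients: <v, e_1> = 1/sqrt(5), <v, e_2> = 23/sqrt(30).
Square and sum: Σ |<v, e_j>|^2 = 107/6.
Compute ||v||^2 = v·v = 22.
Deficit = 22 − 107/6 = 25/6 ≥ 0, confirming Bessel's inequality. (The deficit equals ||v − Σ <v,e_j> e_j||^2, the squared distance from v to span{e_j}.)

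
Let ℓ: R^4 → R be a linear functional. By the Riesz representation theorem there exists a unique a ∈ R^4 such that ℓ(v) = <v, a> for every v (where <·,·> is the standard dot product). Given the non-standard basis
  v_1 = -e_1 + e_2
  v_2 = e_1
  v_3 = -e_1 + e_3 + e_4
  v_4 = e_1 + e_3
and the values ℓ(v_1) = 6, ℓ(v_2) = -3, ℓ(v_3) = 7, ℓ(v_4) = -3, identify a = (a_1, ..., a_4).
a = (-3, 3, 0, 4)

Write a = (a_1, ..., a_4) in the standard basis. For each basis vector v_i, ℓ(v_i) = <v_i, a> is a linear equation in the a_j's. Collect the n equations into a matrix system V a = ℓ, where row i of V is v_i (expressed in the standard basis). Since V is invertible (lower-triangular with 1s on the diagonal, up to permutation), solve by back-substitution:
  V =
[[-1, 1, 0, 0],
 [1, 0, 0, 0],
 [-1, 0, 1, 1],
 [1, 0, 1, 0]]
  V a = (6, -3, 7, -3)
Solving gives a = (-3, 3, 0, 4).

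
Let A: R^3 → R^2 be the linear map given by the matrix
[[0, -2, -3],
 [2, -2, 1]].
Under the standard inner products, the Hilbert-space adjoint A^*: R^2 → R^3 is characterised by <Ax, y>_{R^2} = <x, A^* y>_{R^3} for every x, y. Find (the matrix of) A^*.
A^* = A^T =
[[0, 2],
 [-2, -2],
 [-3, 1]]

For real matrices with standard dot products, the defining identity <Ax, y> = <x, A^* y> gives (Ax)^T y = x^T (A^*) y, i.e. x^T A^T y = x^T (A^*) y. Since this holds for all x, y, we must have A^* = A^T. Therefore
A^* =
[[0, 2],
 [-2, -2],
 [-3, 1]].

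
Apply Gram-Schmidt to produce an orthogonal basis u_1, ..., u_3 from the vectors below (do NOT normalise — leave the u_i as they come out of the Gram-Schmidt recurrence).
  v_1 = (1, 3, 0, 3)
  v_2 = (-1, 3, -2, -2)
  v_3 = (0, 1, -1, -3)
Orthogonal basis:
  u_1 = (1, 3, 0, 3)
  u_2 = (-21/19, 51/19, -2, -44/19)
  u_3 = (27/26, 5/26, 4/13, -7/13)

Apply the Gram-Schmidt recurrence
  u_1 = v_1
  u_i = v_i − Σ_{j<i} ((v_i · u_j) / (u_j · u_j)) · u_j.

Step by step this gives:
  u_1 = (1, 3, 0, 3)
  u_2 = (-21/19, 51/19, -2, -44/19)
  u_3 = (27/26, 5/26, 4/13, -7/13)

Orthogonality check:
  u_2 · u_1 = 0 (should be 0)
  u_3 · u_1 = 0 (should be 0)
  u_3 · u_2 = 0 (should be 0)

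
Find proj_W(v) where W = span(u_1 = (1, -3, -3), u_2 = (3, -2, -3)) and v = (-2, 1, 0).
proj_W(v) = (-76/47, 11/47, 42/47)

Set up U = [u_1 | ... | u_2] ∈ R^(3×2). The projector onto W = col(U) is P = U (U^T U)^(-1) U^T.
Compute U^T U =
  [19, 18]
  [18, 22],
and U^T v = (-5, -8).
Solve U^T U · c = U^T v for the coefficients: c = (17/47, -31/47). The projection is proj_W(v) = U c.
Check: (v - proj_W(v)) · u_1 = 0  (should be 0).
Check: (v - proj_W(v)) · u_2 = 0  (should be 0).
Result: proj_W(v) = (-76/47, 11/47, 42/47).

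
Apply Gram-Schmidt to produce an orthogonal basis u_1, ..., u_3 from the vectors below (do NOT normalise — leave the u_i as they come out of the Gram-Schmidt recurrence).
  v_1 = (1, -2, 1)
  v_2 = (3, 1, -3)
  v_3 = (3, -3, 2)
Orthogonal basis:
  u_1 = (1, -2, 1)
  u_2 = (10/3, 1/3, -8/3)
  u_3 = (1/2, 3/5, 7/10)

Apply the Gram-Schmidt recurrence
  u_1 = v_1
  u_i = v_i − Σ_{j<i} ((v_i · u_j) / (u_j · u_j)) · u_j.

Step by step this gives:
  u_1 = (1, -2, 1)
  u_2 = (10/3, 1/3, -8/3)
  u_3 = (1/2, 3/5, 7/10)

Orthogonality check:
  u_2 · u_1 = 0 (should be 0)
  u_3 · u_1 = 0 (should be 0)
  u_3 · u_2 = 0 (should be 0)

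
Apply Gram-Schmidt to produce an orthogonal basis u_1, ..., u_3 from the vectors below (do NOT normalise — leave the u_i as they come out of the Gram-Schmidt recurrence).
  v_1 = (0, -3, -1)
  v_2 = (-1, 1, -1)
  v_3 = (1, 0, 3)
Orthogonal basis:
  u_1 = (0, -3, -1)
  u_2 = (-1, 2/5, -6/5)
  u_3 = (-10/13, -5/26, 15/26)

Apply the Gram-Schmidt recurrence
  u_1 = v_1
  u_i = v_i − Σ_{j<i} ((v_i · u_j) / (u_j · u_j)) · u_j.

Step by step this gives:
  u_1 = (0, -3, -1)
  u_2 = (-1, 2/5, -6/5)
  u_3 = (-10/13, -5/26, 15/26)

Orthogonality check:
  u_2 · u_1 = 0 (should be 0)
  u_3 · u_1 = 0 (should be 0)
  u_3 · u_2 = 0 (should be 0)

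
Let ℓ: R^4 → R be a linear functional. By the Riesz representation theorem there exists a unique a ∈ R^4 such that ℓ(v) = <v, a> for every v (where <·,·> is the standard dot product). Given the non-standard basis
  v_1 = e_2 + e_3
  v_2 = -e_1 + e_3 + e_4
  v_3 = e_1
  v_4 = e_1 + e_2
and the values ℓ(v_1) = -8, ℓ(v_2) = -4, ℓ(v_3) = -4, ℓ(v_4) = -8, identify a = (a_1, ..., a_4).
a = (-4, -4, -4, -4)

Write a = (a_1, ..., a_4) in the standard basis. For each basis vector v_i, ℓ(v_i) = <v_i, a> is a linear equation in the a_j's. Collect the n equations into a matrix system V a = ℓ, where row i of V is v_i (expressed in the standard basis). Since V is invertible (lower-triangular with 1s on the diagonal, up to permutation), solve by back-substitution:
  V =
[[0, 1, 1, 0],
 [-1, 0, 1, 1],
 [1, 0, 0, 0],
 [1, 1, 0, 0]]
  V a = (-8, -4, -4, -8)
Solving gives a = (-4, -4, -4, -4).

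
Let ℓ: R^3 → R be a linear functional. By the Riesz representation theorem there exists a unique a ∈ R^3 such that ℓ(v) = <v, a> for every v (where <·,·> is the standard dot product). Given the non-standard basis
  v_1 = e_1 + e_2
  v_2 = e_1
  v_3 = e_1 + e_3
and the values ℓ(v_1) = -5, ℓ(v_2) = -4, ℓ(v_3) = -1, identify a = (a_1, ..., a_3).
a = (-4, -1, 3)

Write a = (a_1, ..., a_3) in the standard basis. For each basis vector v_i, ℓ(v_i) = <v_i, a> is a linear equation in the a_j's. Collect the n equations into a matrix system V a = ℓ, where row i of V is v_i (expressed in the standard basis). Since V is invertible (lower-triangular with 1s on the diagonal, up to permutation), solve by back-substitution:
  V =
[[1, 1, 0],
 [1, 0, 0],
 [1, 0, 1]]
  V a = (-5, -4, -1)
Solving gives a = (-4, -1, 3).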